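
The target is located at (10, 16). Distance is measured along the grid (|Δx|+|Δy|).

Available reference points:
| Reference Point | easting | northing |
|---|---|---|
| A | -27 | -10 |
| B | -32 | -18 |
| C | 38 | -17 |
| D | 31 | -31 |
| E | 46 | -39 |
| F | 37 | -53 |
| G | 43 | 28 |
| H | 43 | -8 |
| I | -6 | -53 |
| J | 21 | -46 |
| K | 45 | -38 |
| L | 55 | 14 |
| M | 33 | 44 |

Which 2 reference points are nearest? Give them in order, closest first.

G, L

Distances from (10, 16):
A: 63
B: 76
C: 61
D: 68
E: 91
F: 96
G: 45
H: 57
I: 85
J: 73
K: 89
L: 47
M: 51
Sorted: G (45) < L (47) < M (51) < H (57) < …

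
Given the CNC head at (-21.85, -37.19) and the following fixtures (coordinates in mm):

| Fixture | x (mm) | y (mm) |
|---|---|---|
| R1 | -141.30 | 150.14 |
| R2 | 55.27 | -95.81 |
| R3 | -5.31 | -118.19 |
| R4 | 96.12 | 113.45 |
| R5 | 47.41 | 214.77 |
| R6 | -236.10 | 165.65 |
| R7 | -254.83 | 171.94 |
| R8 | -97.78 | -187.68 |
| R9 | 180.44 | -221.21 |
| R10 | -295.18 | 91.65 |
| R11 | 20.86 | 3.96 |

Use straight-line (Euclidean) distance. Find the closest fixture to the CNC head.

R11

Distances from (-21.85, -37.19):
R1: 222.17 mm
R2: 96.87 mm
R3: 82.67 mm
R4: 191.34 mm
R5: 261.31 mm
R6: 295.04 mm
R7: 313.07 mm
R8: 168.56 mm
R9: 273.47 mm
R10: 302.17 mm
R11: 59.31 mm
Minimum: R11 at 59.31 mm.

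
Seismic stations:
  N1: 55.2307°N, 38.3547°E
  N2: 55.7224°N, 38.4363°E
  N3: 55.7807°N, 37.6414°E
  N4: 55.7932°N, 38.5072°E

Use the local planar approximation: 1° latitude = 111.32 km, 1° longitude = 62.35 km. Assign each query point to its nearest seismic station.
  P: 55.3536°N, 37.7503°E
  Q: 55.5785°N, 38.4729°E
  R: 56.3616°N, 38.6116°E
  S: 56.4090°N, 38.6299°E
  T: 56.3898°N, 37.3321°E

P→N1; Q→N2; R→N4; S→N4; T→N3

P at 55.3536°N, 37.7503°E:
  N1: √((-0.1229·111.32)² + (0.6044·62.35)²) = √(187.176000 + 1420.109481) = 40.0910 km
  N2: √((0.3688·111.32)² + (0.6860·62.35)²) = √(1685.497917 + 1829.452538) = 59.2870 km
  N3: √((0.4271·111.32)² + (-0.1089·62.35)²) = √(2260.505345 + 46.102946) = 48.0272 km
  N4: √((0.4396·111.32)² + (0.7569·62.35)²) = √(2394.758717 + 2227.152349) = 67.9846 km
  → nearest: N1 (40.0910 km)
Q at 55.5785°N, 38.4729°E:
  N1: √((-0.3478·111.32)² + (-0.1182·62.35)²) = √(1499.013523 + 54.313510) = 39.4123 km
  N2: √((0.1439·111.32)² + (-0.0366·62.35)²) = √(256.606695 + 5.207570) = 16.1807 km
  N3: √((0.2022·111.32)² + (-0.8315·62.35)²) = √(506.650759 + 2687.802928) = 56.5195 km
  N4: √((0.2147·111.32)² + (0.0343·62.35)²) = √(571.229311 + 4.573631) = 23.9959 km
  → nearest: N2 (16.1807 km)
R at 56.3616°N, 38.6116°E:
  N1: √((-1.1309·111.32)² + (-0.2569·62.35)²) = √(15848.742286 + 256.567194) = 126.9067 km
  N2: √((-0.6392·111.32)² + (-0.1753·62.35)²) = √(5063.139904 + 119.463916) = 71.9903 km
  N3: √((-0.5809·111.32)² + (-0.9702·62.35)²) = √(4181.664138 + 3659.278434) = 88.5491 km
  N4: √((-0.5684·111.32)² + (-0.1044·62.35)²) = √(4003.635522 + 42.371507) = 63.6082 km
  → nearest: N4 (63.6082 km)
S at 56.4090°N, 38.6299°E:
  N1: √((-1.1783·111.32)² + (-0.2752·62.35)²) = √(17205.137616 + 294.421672) = 132.2859 km
  N2: √((-0.6866·111.32)² + (-0.1936·62.35)²) = √(5841.898318 + 145.708075) = 77.3796 km
  N3: √((-0.6283·111.32)² + (-0.9885·62.35)²) = √(4891.933163 + 3798.623607) = 93.2232 km
  N4: √((-0.6158·111.32)² + (-0.1227·62.35)²) = √(4699.219858 + 58.527779) = 68.9764 km
  → nearest: N4 (68.9764 km)
T at 56.3898°N, 37.3321°E:
  N1: √((-1.1591·111.32)² + (1.0226·62.35)²) = √(16649.002058 + 4065.224108) = 143.9244 km
  N2: √((-0.6674·111.32)² + (1.1042·62.35)²) = √(5519.742270 + 4739.891509) = 101.2899 km
  N3: √((-0.6091·111.32)² + (0.3093·62.35)²) = √(4597.519652 + 371.905632) = 70.4942 km
  N4: √((-0.5966·111.32)² + (1.1751·62.35)²) = √(4410.754576 + 5368.124358) = 98.8882 km
  → nearest: N3 (70.4942 km)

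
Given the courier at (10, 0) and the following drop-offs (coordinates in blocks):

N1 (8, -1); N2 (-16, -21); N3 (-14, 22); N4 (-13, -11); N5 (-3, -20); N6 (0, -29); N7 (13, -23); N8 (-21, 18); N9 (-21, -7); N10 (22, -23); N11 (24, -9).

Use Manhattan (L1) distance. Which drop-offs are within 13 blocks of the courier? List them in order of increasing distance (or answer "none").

N1

Distances from (10, 0):
N1: 3 blocks
N2: 47 blocks
N3: 46 blocks
N4: 34 blocks
N5: 33 blocks
N6: 39 blocks
N7: 26 blocks
N8: 49 blocks
N9: 38 blocks
N10: 35 blocks
N11: 23 blocks
Threshold 13 blocks: N1 (3 blocks) is within range.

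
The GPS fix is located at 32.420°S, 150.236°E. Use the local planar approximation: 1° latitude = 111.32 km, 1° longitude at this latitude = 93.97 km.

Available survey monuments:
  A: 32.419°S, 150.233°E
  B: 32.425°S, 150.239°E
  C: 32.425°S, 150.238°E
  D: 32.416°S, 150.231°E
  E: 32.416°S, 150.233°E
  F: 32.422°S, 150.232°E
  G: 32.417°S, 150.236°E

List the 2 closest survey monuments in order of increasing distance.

Distances from 32.420°S, 150.236°E:
A: √((0.001·111.32)² + (-0.003·93.97)²) = √(0.01239 + 0.07947) = 0.303 km
B: √((-0.005·111.32)² + (0.003·93.97)²) = √(0.30980 + 0.07947) = 0.624 km
C: √((-0.005·111.32)² + (0.002·93.97)²) = √(0.30980 + 0.03532) = 0.587 km
D: √((0.004·111.32)² + (-0.005·93.97)²) = √(0.19827 + 0.22076) = 0.647 km
E: √((0.004·111.32)² + (-0.003·93.97)²) = √(0.19827 + 0.07947) = 0.527 km
F: √((-0.002·111.32)² + (-0.004·93.97)²) = √(0.04957 + 0.14129) = 0.437 km
G: √((0.003·111.32)² + (0.000·93.97)²) = √(0.11153 + 0.00000) = 0.334 km
Sorted: A (0.303 km) < G (0.334 km) < F (0.437 km) < E (0.527 km) < …

A, G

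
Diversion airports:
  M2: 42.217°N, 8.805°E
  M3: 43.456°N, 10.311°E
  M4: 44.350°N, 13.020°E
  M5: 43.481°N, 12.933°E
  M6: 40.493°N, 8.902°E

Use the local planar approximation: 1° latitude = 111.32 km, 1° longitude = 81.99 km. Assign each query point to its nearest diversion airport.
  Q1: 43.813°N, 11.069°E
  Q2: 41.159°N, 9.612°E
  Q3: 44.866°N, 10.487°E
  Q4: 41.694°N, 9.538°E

Q1→M3; Q2→M6; Q3→M3; Q4→M2

Q1 at 43.813°N, 11.069°E:
  M2: √((-1.596·111.32)² + (-2.264·81.99)²) = √(31565.46340 + 34456.77428) = 256.948 km
  M3: √((-0.357·111.32)² + (-0.758·81.99)²) = √(1579.36616 + 3862.42611) = 73.769 km
  M4: √((0.537·111.32)² + (1.951·81.99)²) = √(3573.50971 + 25587.99821) = 170.767 km
  M5: √((-0.332·111.32)² + (1.864·81.99)²) = √(1365.91150 + 23356.81328) = 157.235 km
  M6: √((-3.320·111.32)² + (-2.167·81.99)²) = √(136591.15039 + 31567.45685) = 410.071 km
  → nearest: M3 (73.769 km)
Q2 at 41.159°N, 9.612°E:
  M2: √((1.058·111.32)² + (-0.807·81.99)²) = √(13871.31809 + 4377.93029) = 135.090 km
  M3: √((2.297·111.32)² + (0.699·81.99)²) = √(65383.53326 + 3284.55187) = 262.046 km
  M4: √((3.191·111.32)² + (3.408·81.99)²) = √(126182.75454 + 78076.60938) = 451.951 km
  M5: √((2.322·111.32)² + (3.321·81.99)²) = √(66814.51590 + 74141.18516) = 375.441 km
  M6: √((-0.666·111.32)² + (-0.710·81.99)²) = √(5496.60911 + 3388.74173) = 94.262 km
  → nearest: M6 (94.262 km)
Q3 at 44.866°N, 10.487°E:
  M2: √((-2.649·111.32)² + (-1.682·81.99)²) = √(86958.15404 + 19018.39030) = 325.540 km
  M3: √((-1.410·111.32)² + (-0.176·81.99)²) = √(24636.81831 + 208.23183) = 157.623 km
  M4: √((-0.516·111.32)² + (2.533·81.99)²) = √(3299.48227 + 43131.26069) = 215.478 km
  M5: √((-1.385·111.32)² + (2.446·81.99)²) = √(23770.91736 + 40219.31580) = 252.963 km
  M6: √((-4.373·111.32)² + (-1.585·81.99)²) = √(236976.53770 + 16888.08110) = 503.850 km
  → nearest: M3 (157.623 km)
Q4 at 41.694°N, 9.538°E:
  M2: √((0.523·111.32)² + (-0.733·81.99)²) = √(3389.61032 + 3611.85014) = 83.675 km
  M3: √((1.762·111.32)² + (0.773·81.99)²) = √(38473.19055 + 4016.80511) = 206.131 km
  M4: √((2.656·111.32)² + (3.482·81.99)²) = √(87418.33625 + 81504.07190) = 411.002 km
  M5: √((1.787·111.32)² + (3.395·81.99)²) = √(39572.68338 + 77482.09057) = 342.133 km
  M6: √((-1.201·111.32)² + (-0.636·81.99)²) = √(17874.43859 + 2719.16777) = 143.505 km
  → nearest: M2 (83.675 km)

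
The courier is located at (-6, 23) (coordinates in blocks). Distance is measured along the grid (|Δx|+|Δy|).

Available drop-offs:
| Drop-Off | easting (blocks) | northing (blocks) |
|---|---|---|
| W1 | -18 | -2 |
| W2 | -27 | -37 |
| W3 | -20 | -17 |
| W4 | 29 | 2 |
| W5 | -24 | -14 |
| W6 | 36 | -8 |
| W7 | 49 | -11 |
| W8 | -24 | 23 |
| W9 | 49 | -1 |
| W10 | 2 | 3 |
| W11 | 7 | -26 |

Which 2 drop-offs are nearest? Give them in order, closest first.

Distances from (-6, 23):
W1: 37 blocks
W2: 81 blocks
W3: 54 blocks
W4: 56 blocks
W5: 55 blocks
W6: 73 blocks
W7: 89 blocks
W8: 18 blocks
W9: 79 blocks
W10: 28 blocks
W11: 62 blocks
Sorted: W8 (18 blocks) < W10 (28 blocks) < W1 (37 blocks) < W3 (54 blocks) < …

W8, W10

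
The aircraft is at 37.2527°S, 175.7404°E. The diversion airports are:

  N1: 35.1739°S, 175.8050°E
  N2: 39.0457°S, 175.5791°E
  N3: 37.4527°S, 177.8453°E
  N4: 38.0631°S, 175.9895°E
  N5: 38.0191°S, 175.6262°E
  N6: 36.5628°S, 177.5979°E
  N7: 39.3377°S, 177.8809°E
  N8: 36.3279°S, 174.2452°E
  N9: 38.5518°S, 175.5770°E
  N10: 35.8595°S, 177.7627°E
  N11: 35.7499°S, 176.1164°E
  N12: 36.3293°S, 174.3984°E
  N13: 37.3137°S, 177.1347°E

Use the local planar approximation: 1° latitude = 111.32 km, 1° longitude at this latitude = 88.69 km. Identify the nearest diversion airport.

Distances from 37.2527°S, 175.7404°E:
N1: √((2.0788·111.32)² + (0.0646·88.69)²) = √(53551.521149 + 32.825726) = 231.4829 km
N2: √((-1.7930·111.32)² + (-0.1613·88.69)²) = √(39838.866602 + 204.652967) = 200.1088 km
N3: √((-0.2000·111.32)² + (2.1049·88.69)²) = √(495.685696 + 34850.759415) = 188.0065 km
N4: √((-0.8104·111.32)² + (0.2491·88.69)²) = √(8138.516720 + 488.086465) = 92.8795 km
N5: √((-0.7664·111.32)² + (-0.1142·88.69)²) = √(7278.759794 + 102.584446) = 85.9147 km
N6: √((0.6899·111.32)² + (1.8575·88.69)²) = √(5898.189005 + 27139.819482) = 181.7636 km
N7: √((-2.0850·111.32)² + (2.1405·88.69)²) = √(53871.431245 + 36039.584398) = 299.8517 km
N8: √((0.9248·111.32)² + (-1.4952·88.69)²) = √(10598.442244 + 17585.223264) = 167.8799 km
N9: √((-1.2991·111.32)² + (-0.1634·88.69)²) = √(20913.733080 + 210.016499) = 145.3401 km
N10: √((1.3932·111.32)² + (2.0223·88.69)²) = √(24053.225725 + 32169.215758) = 237.1127 km
N11: √((1.5028·111.32)² + (0.3760·88.69)²) = √(27986.511551 + 1112.051755) = 170.5830 km
N12: √((0.9234·111.32)² + (-1.3420·88.69)²) = √(10566.377823 + 14166.231723) = 157.2660 km
N13: √((-0.0610·111.32)² + (1.3943·88.69)²) = √(46.111162 + 15291.911099) = 123.8468 km
Minimum: N5 at 85.9147 km.

N5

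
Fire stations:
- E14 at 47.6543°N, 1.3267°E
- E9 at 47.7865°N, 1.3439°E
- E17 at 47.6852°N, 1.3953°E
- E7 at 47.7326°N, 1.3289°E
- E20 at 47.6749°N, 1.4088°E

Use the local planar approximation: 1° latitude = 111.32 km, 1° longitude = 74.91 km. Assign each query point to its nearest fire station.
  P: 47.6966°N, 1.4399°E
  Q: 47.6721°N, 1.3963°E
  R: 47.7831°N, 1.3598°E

P→E20; Q→E20; R→E9

P at 47.6966°N, 1.4399°E:
  E14: √((-0.0423·111.32)² + (-0.1132·74.91)²) = √(22.173136 + 71.907212) = 9.6995 km
  E9: √((0.0899·111.32)² + (-0.0960·74.91)²) = √(100.153419 + 51.715659) = 12.3235 km
  E17: √((-0.0114·111.32)² + (-0.0446·74.91)²) = √(1.610483 + 11.162187) = 3.5739 km
  E7: √((0.0360·111.32)² + (-0.1110·74.91)²) = √(16.060217 + 69.139391) = 9.2304 km
  E20: √((-0.0217·111.32)² + (-0.0311·74.91)²) = √(5.835336 + 5.427507) = 3.3560 km
  → nearest: E20 (3.3560 km)
Q at 47.6721°N, 1.3963°E:
  E14: √((-0.0178·111.32)² + (-0.0696·74.91)²) = √(3.926326 + 27.183043) = 5.5776 km
  E9: √((0.1144·111.32)² + (-0.0524·74.91)²) = √(162.180429 + 15.407854) = 13.3262 km
  E17: √((0.0131·111.32)² + (-0.0010·74.91)²) = √(2.126616 + 0.005612) = 1.4602 km
  E7: √((0.0605·111.32)² + (-0.0674·74.91)²) = √(45.358339 + 25.491735) = 8.4172 km
  E20: √((0.0028·111.32)² + (0.0125·74.91)²) = √(0.097154 + 0.876798) = 0.9869 km
  → nearest: E20 (0.9869 km)
R at 47.7831°N, 1.3598°E:
  E14: √((-0.1288·111.32)² + (-0.0331·74.91)²) = √(205.578703 + 6.148024) = 14.5508 km
  E9: √((0.0034·111.32)² + (-0.0159·74.91)²) = √(0.143253 + 1.418645) = 1.2498 km
  E17: √((-0.0979·111.32)² + (0.0355·74.91)²) = √(118.771374 + 7.071903) = 11.2180 km
  E7: √((-0.0505·111.32)² + (-0.0309·74.91)²) = √(31.603061 + 5.357924) = 6.0796 km
  E20: √((-0.1082·111.32)² + (0.0490·74.91)²) = √(145.077785 + 13.473231) = 12.5917 km
  → nearest: E9 (1.2498 km)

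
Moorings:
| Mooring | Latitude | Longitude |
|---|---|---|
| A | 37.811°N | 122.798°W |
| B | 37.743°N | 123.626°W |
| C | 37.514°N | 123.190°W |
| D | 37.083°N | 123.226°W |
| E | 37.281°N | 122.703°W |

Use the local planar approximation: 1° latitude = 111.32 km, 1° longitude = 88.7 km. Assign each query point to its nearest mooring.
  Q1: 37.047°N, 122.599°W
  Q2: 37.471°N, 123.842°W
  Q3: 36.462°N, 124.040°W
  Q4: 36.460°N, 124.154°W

Q1 at 37.047°N, 122.599°W:
  A: √((0.764·111.32)² + (-0.199·88.7)²) = √(7233.24395 + 311.56839) = 86.861 km
  B: √((0.696·111.32)² + (-1.027·88.7)²) = √(6002.95205 + 8298.28081) = 119.588 km
  C: √((0.467·111.32)² + (-0.591·88.7)²) = √(2702.58994 + 2748.03463) = 73.828 km
  D: √((0.036·111.32)² + (-0.627·88.7)²) = √(16.06022 + 3093.01710) = 55.759 km
  E: √((0.234·111.32)² + (-0.104·88.7)²) = √(678.54415 + 85.09694) = 27.634 km
  → nearest: E (27.634 km)
Q2 at 37.471°N, 123.842°W:
  A: √((0.340·111.32)² + (1.044·88.7)²) = √(1432.53166 + 8575.27857) = 100.039 km
  B: √((0.272·111.32)² + (0.216·88.7)²) = √(916.82026 + 367.07494) = 35.831 km
  C: √((0.043·111.32)² + (0.652·88.7)²) = √(22.91307 + 3344.58649) = 58.030 km
  D: √((-0.388·111.32)² + (0.616·88.7)²) = √(1865.56269 + 2985.44218) = 69.649 km
  E: √((-0.190·111.32)² + (1.139·88.7)²) = √(447.35634 + 10206.91946) = 103.220 km
  → nearest: B (35.831 km)
Q3 at 36.462°N, 124.040°W:
  A: √((1.349·111.32)² + (1.242·88.7)²) = √(22551.23313 + 12136.41536) = 186.246 km
  B: √((1.281·111.32)² + (0.414·88.7)²) = √(20335.02238 + 1348.49060) = 147.253 km
  C: √((1.052·111.32)² + (0.850·88.7)²) = √(13714.43356 + 5684.40603) = 139.280 km
  D: √((0.621·111.32)² + (0.814·88.7)²) = √(4778.91819 + 5213.09992) = 99.960 km
  E: √((0.819·111.32)² + (1.337·88.7)²) = √(8312.16583 + 14064.03875) = 149.587 km
  → nearest: D (99.960 km)
Q4 at 36.460°N, 124.154°W:
  A: √((1.351·111.32)² + (1.356·88.7)²) = √(22618.15070 + 14466.60484) = 192.574 km
  B: √((1.283·111.32)² + (0.528·88.7)²) = √(20398.56929 + 2193.38609) = 150.306 km
  C: √((1.054·111.32)² + (0.964·88.7)²) = √(13766.62927 + 7311.41285) = 145.183 km
  D: √((0.623·111.32)² + (0.928·88.7)²) = √(4809.74984 + 6775.52874) = 107.635 km
  E: √((0.821·111.32)² + (1.451·88.7)²) = √(8352.81206 + 16564.64239) = 157.853 km
  → nearest: D (107.635 km)

Q1→E; Q2→B; Q3→D; Q4→D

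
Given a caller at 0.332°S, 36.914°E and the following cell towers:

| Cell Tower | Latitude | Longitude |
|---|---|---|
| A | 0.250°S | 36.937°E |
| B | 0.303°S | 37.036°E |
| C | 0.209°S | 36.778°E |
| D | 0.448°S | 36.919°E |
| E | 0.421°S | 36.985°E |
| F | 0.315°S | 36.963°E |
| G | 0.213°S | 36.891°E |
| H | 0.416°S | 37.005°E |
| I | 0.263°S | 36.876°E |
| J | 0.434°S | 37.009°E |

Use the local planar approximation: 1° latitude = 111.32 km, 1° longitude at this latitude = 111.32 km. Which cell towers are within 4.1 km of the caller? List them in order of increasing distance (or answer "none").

Distances from 0.332°S, 36.914°E:
A: √((0.082·111.32)² + (0.023·111.32)²) = √(83.32477 + 6.55544) = 9.481 km
B: √((0.029·111.32)² + (0.122·111.32)²) = √(10.42179 + 184.44465) = 13.959 km
C: √((0.123·111.32)² + (-0.136·111.32)²) = √(187.48072 + 229.20507) = 20.413 km
D: √((-0.116·111.32)² + (0.005·111.32)²) = √(166.74867 + 0.30980) = 12.925 km
E: √((-0.089·111.32)² + (0.071·111.32)²) = √(98.15816 + 62.46879) = 12.674 km
F: √((0.017·111.32)² + (0.049·111.32)²) = √(3.58133 + 29.75353) = 5.774 km
G: √((0.119·111.32)² + (-0.023·111.32)²) = √(175.48513 + 6.55544) = 13.492 km
H: √((-0.084·111.32)² + (0.091·111.32)²) = √(87.43896 + 102.61933) = 13.786 km
I: √((0.069·111.32)² + (-0.038·111.32)²) = √(58.99899 + 17.89425) = 8.769 km
J: √((-0.102·111.32)² + (0.095·111.32)²) = √(128.92785 + 111.83909) = 15.517 km
Threshold 4.1 km: none within range.

none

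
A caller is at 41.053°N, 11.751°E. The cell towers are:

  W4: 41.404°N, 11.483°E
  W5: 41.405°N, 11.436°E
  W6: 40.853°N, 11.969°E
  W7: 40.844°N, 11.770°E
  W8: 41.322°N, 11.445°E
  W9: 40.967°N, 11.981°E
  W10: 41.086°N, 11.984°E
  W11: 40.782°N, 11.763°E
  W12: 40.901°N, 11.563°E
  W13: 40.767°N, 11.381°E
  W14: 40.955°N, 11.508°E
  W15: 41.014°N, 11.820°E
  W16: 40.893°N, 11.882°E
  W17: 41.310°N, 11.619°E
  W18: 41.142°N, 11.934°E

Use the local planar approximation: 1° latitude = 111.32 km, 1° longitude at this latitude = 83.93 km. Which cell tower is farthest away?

Distances from 41.053°N, 11.751°E:
W4: √((0.351·111.32)² + (-0.268·83.93)²) = √(1526.72434 + 505.94585) = 45.085 km
W5: √((0.352·111.32)² + (-0.315·83.93)²) = √(1535.43601 + 698.96520) = 47.269 km
W6: √((-0.200·111.32)² + (0.218·83.93)²) = √(495.68570 + 334.77069) = 28.818 km
W7: √((-0.209·111.32)² + (0.019·83.93)²) = √(541.30117 + 2.54297) = 23.320 km
W8: √((0.269·111.32)² + (-0.306·83.93)²) = √(896.70782 + 659.59492) = 39.450 km
W9: √((-0.086·111.32)² + (0.230·83.93)²) = √(91.65229 + 372.64056) = 21.547 km
W10: √((0.033·111.32)² + (0.233·83.93)²) = √(13.49504 + 382.42501) = 19.898 km
W11: √((-0.271·111.32)² + (0.012·83.93)²) = √(910.09133 + 1.01437) = 30.185 km
W12: √((-0.152·111.32)² + (-0.188·83.93)²) = √(286.30806 + 248.97179) = 23.136 km
W13: √((-0.286·111.32)² + (-0.370·83.93)²) = √(1013.62768 + 964.35713) = 44.475 km
W14: √((-0.098·111.32)² + (-0.243·83.93)²) = √(119.01414 + 415.95562) = 23.129 km
W15: √((-0.039·111.32)² + (0.069·83.93)²) = √(18.84845 + 33.53765) = 7.238 km
W16: √((-0.160·111.32)² + (0.131·83.93)²) = √(317.23885 + 120.88629) = 20.931 km
W17: √((0.257·111.32)² + (-0.132·83.93)²) = √(818.48861 + 122.73892) = 30.679 km
W18: √((0.089·111.32)² + (0.183·83.93)²) = √(98.15816 + 235.90472) = 18.277 km
Maximum: W5 at 47.269 km.

W5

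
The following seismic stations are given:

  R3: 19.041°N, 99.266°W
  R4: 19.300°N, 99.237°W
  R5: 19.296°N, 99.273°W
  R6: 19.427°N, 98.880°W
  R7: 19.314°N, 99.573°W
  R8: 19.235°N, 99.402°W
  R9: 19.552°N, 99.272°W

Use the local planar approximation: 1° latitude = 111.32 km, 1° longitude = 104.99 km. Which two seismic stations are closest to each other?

Pairwise distances:
R4–R5: 3.806 km
R5–R8: 15.151 km
R4–R8: 18.774 km
R7–R8: 19.991 km
R3–R8: 25.890 km
R4–R9: 28.292 km
R3–R5: 28.396 km
R5–R9: 28.498 km
R3–R4: 28.992 km
R5–R7: 31.561 km
R4–R7: 35.311 km
R8–R9: 37.836 km
R4–R6: 40.059 km
R7–R9: 41.239 km
R6–R9: 43.445 km
R5–R6: 43.762 km
R3–R7: 44.300 km
R3–R9: 56.888 km
R6–R8: 58.825 km
R3–R6: 59.066 km
R6–R7: 73.837 km
Closest pair: R4–R5 at 3.806 km.

R4 and R5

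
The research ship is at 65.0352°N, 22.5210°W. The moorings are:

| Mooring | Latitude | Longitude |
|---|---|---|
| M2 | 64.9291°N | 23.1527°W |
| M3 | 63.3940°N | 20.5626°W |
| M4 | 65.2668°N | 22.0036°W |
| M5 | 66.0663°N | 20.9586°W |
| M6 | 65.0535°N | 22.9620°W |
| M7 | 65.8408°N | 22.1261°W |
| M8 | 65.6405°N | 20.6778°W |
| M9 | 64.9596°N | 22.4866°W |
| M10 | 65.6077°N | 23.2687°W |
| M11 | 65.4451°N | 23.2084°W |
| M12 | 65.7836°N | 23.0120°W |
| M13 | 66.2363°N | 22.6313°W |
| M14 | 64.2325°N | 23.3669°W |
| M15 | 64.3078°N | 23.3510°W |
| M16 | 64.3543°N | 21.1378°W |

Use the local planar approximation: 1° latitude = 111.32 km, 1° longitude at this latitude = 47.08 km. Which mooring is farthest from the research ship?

Distances from 65.0352°N, 22.5210°W:
M2: √((-0.1061·111.32)² + (-0.6317·47.08)²) = √(139.500949 + 884.493533) = 31.9999 km
M3: √((-1.6412·111.32)² + (1.9584·47.08)²) = √(33378.699516 + 8501.111439) = 204.6456 km
M4: √((0.2316·111.32)² + (0.5174·47.08)²) = √(664.696674 + 593.370235) = 35.4692 km
M5: √((1.0311·111.32)² + (1.5624·47.08)²) = √(13174.919461 + 5410.748764) = 136.3293 km
M6: √((0.0183·111.32)² + (-0.4410·47.08)²) = √(4.150005 + 431.072271) = 20.8620 km
M7: √((0.8056·111.32)² + (0.3949·47.08)²) = √(8042.393349 + 345.658448) = 91.5863 km
M8: √((0.6053·111.32)² + (1.8432·47.08)²) = √(4540.333385 + 7530.396292) = 109.8669 km
M9: √((-0.0756·111.32)² + (0.0344·47.08)²) = √(70.825555 + 2.622949) = 8.5702 km
M10: √((0.5725·111.32)² + (-0.7477·47.08)²) = √(4061.602122 + 1239.160809) = 72.8063 km
M11: √((0.4099·111.32)² + (-0.6874·47.08)²) = √(2082.103106 + 1047.350306) = 55.9415 km
M12: √((0.7484·111.32)² + (-0.4910·47.08)²) = √(6940.870682 + 534.362401) = 86.4594 km
M13: √((1.2011·111.32)² + (-0.1103·47.08)²) = √(17877.415306 + 26.966460) = 133.8073 km
M14: √((-0.8027·111.32)² + (-0.8459·47.08)²) = √(7984.595530 + 1586.028395) = 97.8296 km
M15: √((-0.7274·111.32)² + (-0.8300·47.08)²) = √(6556.815883 + 1526.965037) = 89.9098 km
M16: √((-0.6809·111.32)² + (1.3832·47.08)²) = √(5745.304666 + 4240.751935) = 99.9303 km
Maximum: M3 at 204.6456 km.

M3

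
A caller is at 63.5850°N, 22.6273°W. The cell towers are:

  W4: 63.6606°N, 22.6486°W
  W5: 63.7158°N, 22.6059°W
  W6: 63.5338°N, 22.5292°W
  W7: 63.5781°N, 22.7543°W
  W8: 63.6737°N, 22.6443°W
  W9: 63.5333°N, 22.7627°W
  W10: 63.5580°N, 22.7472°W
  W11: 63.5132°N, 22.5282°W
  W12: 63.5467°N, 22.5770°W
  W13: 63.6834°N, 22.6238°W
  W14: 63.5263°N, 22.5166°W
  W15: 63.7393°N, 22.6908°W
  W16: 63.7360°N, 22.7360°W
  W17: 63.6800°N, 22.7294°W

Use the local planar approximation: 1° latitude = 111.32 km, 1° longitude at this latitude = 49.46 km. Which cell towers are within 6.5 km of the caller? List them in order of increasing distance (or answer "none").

W12, W7

Distances from 63.5850°N, 22.6273°W:
W4: 8.4815 km
W5: 14.5991 km
W6: 7.4851 km
W7: 6.3282 km
W8: 9.9098 km
W9: 8.8301 km
W10: 6.6484 km
W11: 9.3760 km
W12: 4.9363 km
W13: 10.9553 km
W14: 8.5251 km
W15: 17.4615 km
W16: 17.6482 km
W17: 11.7192 km
Threshold 6.5 km: W12 (4.9363 km), W7 (6.3282 km) are within range.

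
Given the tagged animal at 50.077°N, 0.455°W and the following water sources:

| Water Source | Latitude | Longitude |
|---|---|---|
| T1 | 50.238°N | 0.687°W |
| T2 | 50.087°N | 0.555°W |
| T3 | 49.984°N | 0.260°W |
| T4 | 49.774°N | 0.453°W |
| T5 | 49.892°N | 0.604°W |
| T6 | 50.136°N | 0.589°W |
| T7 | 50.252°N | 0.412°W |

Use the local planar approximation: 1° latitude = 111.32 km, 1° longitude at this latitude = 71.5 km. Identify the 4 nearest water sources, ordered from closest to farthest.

Distances from 50.077°N, 0.455°W:
T1: 24.421 km
T2: 7.236 km
T3: 17.366 km
T4: 33.730 km
T5: 23.187 km
T6: 11.616 km
T7: 19.722 km
Sorted: T2 (7.236 km) < T6 (11.616 km) < T3 (17.366 km) < T7 (19.722 km) < T5 (23.187 km) < T1 (24.421 km) < …

T2, T6, T3, T7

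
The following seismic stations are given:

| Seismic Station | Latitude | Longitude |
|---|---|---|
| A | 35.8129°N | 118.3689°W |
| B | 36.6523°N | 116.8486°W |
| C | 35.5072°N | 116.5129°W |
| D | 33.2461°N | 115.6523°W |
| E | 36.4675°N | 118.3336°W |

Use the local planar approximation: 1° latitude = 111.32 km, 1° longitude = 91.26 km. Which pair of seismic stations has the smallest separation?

A and E

Pairwise distances:
A–B: 167.2750 km
A–C: 172.7633 km
A–D: 378.2961 km
A–E: 72.9412 km
B–C: 131.1023 km
B–D: 394.5822 km
B–E: 137.0736 km
C–D: 263.6741 km
C–E: 197.5751 km
D–E: 434.1363 km
Closest pair: A–E at 72.9412 km.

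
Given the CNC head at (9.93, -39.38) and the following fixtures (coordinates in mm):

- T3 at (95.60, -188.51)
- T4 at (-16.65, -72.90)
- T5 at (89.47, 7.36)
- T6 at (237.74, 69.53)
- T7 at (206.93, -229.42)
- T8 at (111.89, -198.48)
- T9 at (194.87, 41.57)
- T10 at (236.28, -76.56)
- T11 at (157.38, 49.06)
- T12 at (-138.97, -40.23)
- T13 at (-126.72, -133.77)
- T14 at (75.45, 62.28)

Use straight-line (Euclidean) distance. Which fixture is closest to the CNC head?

T4

Distances from (9.93, -39.38):
T3: √((85.67)² + (-149.13)²) = √(7339.3489 + 22239.7569) = 171.99 mm
T4: √((-26.58)² + (-33.52)²) = √(706.4964 + 1123.5904) = 42.78 mm
T5: √((79.54)² + (46.74)²) = √(6326.6116 + 2184.6276) = 92.26 mm
T6: √((227.81)² + (108.91)²) = √(51897.3961 + 11861.3881) = 252.51 mm
T7: √((197.00)² + (-190.04)²) = √(38809.0000 + 36115.2016) = 273.72 mm
T8: √((101.96)² + (-159.10)²) = √(10395.8416 + 25312.8100) = 188.97 mm
T9: √((184.94)² + (80.95)²) = √(34202.8036 + 6552.9025) = 201.88 mm
T10: √((226.35)² + (-37.18)²) = √(51234.3225 + 1382.3524) = 229.38 mm
T11: √((147.45)² + (88.44)²) = √(21741.5025 + 7821.6336) = 171.94 mm
T12: √((-148.90)² + (-0.85)²) = √(22171.2100 + 0.7225) = 148.90 mm
T13: √((-136.65)² + (-94.39)²) = √(18673.2225 + 8909.4721) = 166.08 mm
T14: √((65.52)² + (101.66)²) = √(4292.8704 + 10334.7556) = 120.94 mm
Minimum: T4 at 42.78 mm.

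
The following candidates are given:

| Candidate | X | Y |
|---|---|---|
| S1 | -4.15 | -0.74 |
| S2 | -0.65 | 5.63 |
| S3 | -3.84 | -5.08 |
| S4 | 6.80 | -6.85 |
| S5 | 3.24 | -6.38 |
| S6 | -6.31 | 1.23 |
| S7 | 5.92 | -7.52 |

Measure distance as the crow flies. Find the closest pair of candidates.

Pairwise distances:
S4–S7: √((-0.88)² + (-0.67)²) = √(0.7744 + 0.4489) = 1.11
S5–S7: √((2.68)² + (-1.14)²) = √(7.1824 + 1.2996) = 2.91
S1–S6: √((-2.16)² + (1.97)²) = √(4.6656 + 3.8809) = 2.92
S4–S5: √((-3.56)² + (0.47)²) = √(12.6736 + 0.2209) = 3.59
S1–S3: √((0.31)² + (-4.34)²) = √(0.0961 + 18.8356) = 4.35
S3–S6: √((-2.47)² + (6.31)²) = √(6.1009 + 39.8161) = 6.78
S2–S6: √((-5.66)² + (-4.40)²) = √(32.0356 + 19.3600) = 7.17
S3–S5: √((7.08)² + (-1.30)²) = √(50.1264 + 1.6900) = 7.20
S1–S2: √((3.50)² + (6.37)²) = √(12.2500 + 40.5769) = 7.27
S1–S5: √((7.39)² + (-5.64)²) = √(54.6121 + 31.8096) = 9.30
S3–S7: √((9.76)² + (-2.44)²) = √(95.2576 + 5.9536) = 10.06
S3–S4: √((10.64)² + (-1.77)²) = √(113.2096 + 3.1329) = 10.79
S2–S3: √((-3.19)² + (-10.71)²) = √(10.1761 + 114.7041) = 11.17
S1–S7: √((10.07)² + (-6.78)²) = √(101.4049 + 45.9684) = 12.14
S5–S6: √((-9.55)² + (7.61)²) = √(91.2025 + 57.9121) = 12.21
S1–S4: √((10.95)² + (-6.11)²) = √(119.9025 + 37.3321) = 12.54
S2–S5: √((3.89)² + (-12.01)²) = √(15.1321 + 144.2401) = 12.62
S2–S4: √((7.45)² + (-12.48)²) = √(55.5025 + 155.7504) = 14.53
S2–S7: √((6.57)² + (-13.15)²) = √(43.1649 + 172.9225) = 14.70
S6–S7: √((12.23)² + (-8.75)²) = √(149.5729 + 76.5625) = 15.04
S4–S6: √((-13.11)² + (8.08)²) = √(171.8721 + 65.2864) = 15.40
Closest pair: S4–S7 at 1.11.

S4 and S7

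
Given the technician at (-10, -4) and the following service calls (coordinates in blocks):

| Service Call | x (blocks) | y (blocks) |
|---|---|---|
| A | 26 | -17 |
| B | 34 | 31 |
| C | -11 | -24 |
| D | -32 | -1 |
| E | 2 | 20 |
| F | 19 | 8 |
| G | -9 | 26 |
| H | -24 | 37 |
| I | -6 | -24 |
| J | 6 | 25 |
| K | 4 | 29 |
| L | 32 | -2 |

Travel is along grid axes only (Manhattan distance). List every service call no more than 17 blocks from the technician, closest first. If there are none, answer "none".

Distances from (-10, -4):
A: 49 blocks
B: 79 blocks
C: 21 blocks
D: 25 blocks
E: 36 blocks
F: 41 blocks
G: 31 blocks
H: 55 blocks
I: 24 blocks
J: 45 blocks
K: 47 blocks
L: 44 blocks
Threshold 17 blocks: none within range.

none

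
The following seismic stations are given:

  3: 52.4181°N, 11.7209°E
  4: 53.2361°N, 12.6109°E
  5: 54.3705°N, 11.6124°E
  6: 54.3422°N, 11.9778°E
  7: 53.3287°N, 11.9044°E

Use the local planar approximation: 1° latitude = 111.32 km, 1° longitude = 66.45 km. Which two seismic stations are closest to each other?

5 and 6

Pairwise distances:
3–4: √((0.8180·111.32)² + (0.8900·66.45)²) = √(8291.879891 + 3497.598740) = 108.5794 km
3–5: √((1.9524·111.32)² + (-0.1085·66.45)²) = √(47237.183308 + 51.981577) = 217.4607 km
3–6: √((1.9241·111.32)² + (0.2569·66.45)²) = √(45877.703945 + 291.419212) = 214.8700 km
3–7: √((0.9106·111.32)² + (0.1835·66.45)²) = √(10275.469802 + 148.683271) = 102.0987 km
4–5: √((1.1344·111.32)² + (-0.9985·66.45)²) = √(15946.994006 + 4402.365628) = 142.6512 km
4–6: √((1.1061·111.32)² + (-0.6331·66.45)²) = √(15161.255967 + 1769.842410) = 130.1196 km
4–7: √((0.0926·111.32)² + (-0.7065·66.45)²) = √(106.259647 + 2204.013767) = 48.0653 km
5–6: √((-0.0283·111.32)² + (0.3654·66.45)²) = √(9.924743 + 589.558705) = 24.4844 km
5–7: √((-1.0418·111.32)² + (0.2920·66.45)²) = √(13449.777552 + 376.491932) = 117.5852 km
6–7: √((-1.0135·111.32)² + (-0.0734·66.45)²) = √(12728.988713 + 23.789323) = 112.9282 km
Closest pair: 5–6 at 24.4844 km.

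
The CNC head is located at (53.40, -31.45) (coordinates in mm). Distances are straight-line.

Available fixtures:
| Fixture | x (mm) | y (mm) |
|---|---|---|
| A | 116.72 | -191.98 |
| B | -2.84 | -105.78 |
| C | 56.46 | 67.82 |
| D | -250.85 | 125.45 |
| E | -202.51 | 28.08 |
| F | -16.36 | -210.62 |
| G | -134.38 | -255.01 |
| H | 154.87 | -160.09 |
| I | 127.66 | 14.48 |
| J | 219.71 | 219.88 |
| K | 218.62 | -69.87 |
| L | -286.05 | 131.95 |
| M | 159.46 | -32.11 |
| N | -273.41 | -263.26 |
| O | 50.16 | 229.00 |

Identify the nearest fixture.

I

Distances from (53.40, -31.45):
A: 172.57 mm
B: 93.21 mm
C: 99.32 mm
D: 342.32 mm
E: 262.74 mm
F: 192.27 mm
G: 291.96 mm
H: 163.84 mm
I: 87.32 mm
J: 301.37 mm
K: 169.63 mm
L: 376.73 mm
M: 106.06 mm
N: 400.68 mm
O: 260.47 mm
Minimum: I at 87.32 mm.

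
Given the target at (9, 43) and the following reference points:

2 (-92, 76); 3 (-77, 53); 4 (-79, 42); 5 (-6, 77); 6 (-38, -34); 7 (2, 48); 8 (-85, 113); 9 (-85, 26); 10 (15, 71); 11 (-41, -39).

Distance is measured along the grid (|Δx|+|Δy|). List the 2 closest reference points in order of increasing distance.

7, 10

Distances from (9, 43):
2: |-101| + |33| = 101 + 33 = 134
3: |-86| + |10| = 86 + 10 = 96
4: |-88| + |-1| = 88 + 1 = 89
5: |-15| + |34| = 15 + 34 = 49
6: |-47| + |-77| = 47 + 77 = 124
7: |-7| + |5| = 7 + 5 = 12
8: |-94| + |70| = 94 + 70 = 164
9: |-94| + |-17| = 94 + 17 = 111
10: |6| + |28| = 6 + 28 = 34
11: |-50| + |-82| = 50 + 82 = 132
Sorted: 7 (12) < 10 (34) < 5 (49) < 4 (89) < …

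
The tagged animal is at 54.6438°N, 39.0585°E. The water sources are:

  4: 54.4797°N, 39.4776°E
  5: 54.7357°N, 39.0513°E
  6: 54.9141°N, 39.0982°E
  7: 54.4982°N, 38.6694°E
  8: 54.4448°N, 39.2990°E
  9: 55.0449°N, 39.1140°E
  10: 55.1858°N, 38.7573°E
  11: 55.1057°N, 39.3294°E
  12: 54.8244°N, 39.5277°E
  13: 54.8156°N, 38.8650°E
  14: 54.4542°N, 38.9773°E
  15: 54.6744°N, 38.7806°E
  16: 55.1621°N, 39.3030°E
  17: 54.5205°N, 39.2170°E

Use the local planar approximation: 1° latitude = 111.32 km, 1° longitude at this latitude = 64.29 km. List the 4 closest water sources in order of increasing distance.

Distances from 54.6438°N, 39.0585°E:
4: √((-0.1641·111.32)² + (0.4191·64.29)²) = √(333.705648 + 725.975849) = 32.5527 km
5: √((0.0919·111.32)² + (-0.0072·64.29)²) = √(104.659202 + 0.214265) = 10.2408 km
6: √((0.2703·111.32)² + (0.0397·64.29)²) = √(905.395823 + 6.514302) = 30.1978 km
7: √((-0.1456·111.32)² + (-0.3891·64.29)²) = √(262.705488 + 625.762182) = 29.8072 km
8: √((-0.1990·111.32)² + (0.2405·64.29)²) = √(490.741231 + 239.065558) = 27.0149 km
9: √((0.4011·111.32)² + (0.0555·64.29)²) = √(1993.662864 + 12.731302) = 44.7928 km
10: √((0.5420·111.32)² + (-0.3012·64.29)²) = √(3640.365320 + 374.970228) = 63.3667 km
11: √((0.4619·111.32)² + (0.2709·64.29)²) = √(2643.883532 + 303.322664) = 54.2882 km
12: √((0.1806·111.32)² + (0.4692·64.29)²) = √(404.186578 + 909.919261) = 36.2506 km
13: √((0.1718·111.32)² + (-0.1935·64.29)²) = √(365.757057 + 154.756461) = 22.8148 km
14: √((-0.1896·111.32)² + (-0.0812·64.29)²) = √(445.474718 + 27.252033) = 21.7423 km
15: √((0.0306·111.32)² + (-0.2779·64.29)²) = √(11.603506 + 319.200781) = 18.1880 km
16: √((0.5183·111.32)² + (0.2445·64.29)²) = √(3328.961810 + 247.083974) = 59.8000 km
17: √((-0.1233·111.32)² + (0.1585·64.29)²) = √(188.396378 + 103.835387) = 17.0948 km
Sorted: 5 (10.2408 km) < 17 (17.0948 km) < 15 (18.1880 km) < 14 (21.7423 km) < 13 (22.8148 km) < 8 (27.0149 km) < …

5, 17, 15, 14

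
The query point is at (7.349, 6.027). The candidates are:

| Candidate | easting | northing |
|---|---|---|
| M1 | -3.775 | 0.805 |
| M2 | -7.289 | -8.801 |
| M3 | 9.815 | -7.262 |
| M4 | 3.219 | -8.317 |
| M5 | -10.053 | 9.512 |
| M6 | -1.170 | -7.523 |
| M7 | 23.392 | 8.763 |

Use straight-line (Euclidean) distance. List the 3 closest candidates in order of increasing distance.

M1, M3, M4

Distances from (7.349, 6.027):
M1: √((-11.124)² + (-5.222)²) = √(123.74338 + 27.26928) = 12.289
M2: √((-14.638)² + (-14.828)²) = √(214.27104 + 219.86958) = 20.836
M3: √((2.466)² + (-13.289)²) = √(6.08116 + 176.59752) = 13.516
M4: √((-4.130)² + (-14.344)²) = √(17.05690 + 205.75034) = 14.927
M5: √((-17.402)² + (3.485)²) = √(302.82960 + 12.14523) = 17.748
M6: √((-8.519)² + (-13.550)²) = √(72.57336 + 183.60250) = 16.005
M7: √((16.043)² + (2.736)²) = √(257.37785 + 7.48570) = 16.275
Sorted: M1 (12.289) < M3 (13.516) < M4 (14.927) < M6 (16.005) < M7 (16.275) < …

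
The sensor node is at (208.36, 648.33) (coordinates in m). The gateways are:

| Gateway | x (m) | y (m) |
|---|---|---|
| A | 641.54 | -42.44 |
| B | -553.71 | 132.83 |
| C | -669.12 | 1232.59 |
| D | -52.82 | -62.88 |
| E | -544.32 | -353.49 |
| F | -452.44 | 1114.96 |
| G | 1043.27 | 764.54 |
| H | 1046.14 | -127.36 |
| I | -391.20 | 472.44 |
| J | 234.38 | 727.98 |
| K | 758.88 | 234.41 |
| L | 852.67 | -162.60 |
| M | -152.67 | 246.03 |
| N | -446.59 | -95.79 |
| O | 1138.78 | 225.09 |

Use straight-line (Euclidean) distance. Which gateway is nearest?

Distances from (208.36, 648.33):
A: √((433.18)² + (-690.77)²) = √(187644.9124 + 477163.1929) = 815.36 m
B: √((-762.07)² + (-515.50)²) = √(580750.6849 + 265740.2500) = 920.05 m
C: √((-877.48)² + (584.26)²) = √(769971.1504 + 341359.7476) = 1054.20 m
D: √((-261.18)² + (-711.21)²) = √(68214.9924 + 505819.6641) = 757.65 m
E: √((-752.68)² + (-1001.82)²) = √(566527.1824 + 1003643.3124) = 1253.06 m
F: √((-660.80)² + (466.63)²) = √(436656.6400 + 217743.5569) = 808.95 m
G: √((834.91)² + (116.21)²) = √(697074.7081 + 13504.7641) = 842.96 m
H: √((837.78)² + (-775.69)²) = √(701875.3284 + 601694.9761) = 1141.74 m
I: √((-599.56)² + (-175.89)²) = √(359472.1936 + 30937.2921) = 624.83 m
J: √((26.02)² + (79.65)²) = √(677.0404 + 6344.1225) = 83.79 m
K: √((550.52)² + (-413.92)²) = √(303072.2704 + 171329.7664) = 688.77 m
L: √((644.31)² + (-810.93)²) = √(415135.3761 + 657607.4649) = 1035.73 m
M: √((-361.03)² + (-402.30)²) = √(130342.6609 + 161845.2900) = 540.54 m
N: √((-654.95)² + (-744.12)²) = √(428959.5025 + 553714.5744) = 991.30 m
O: √((930.42)² + (-423.24)²) = √(865681.3764 + 179132.0976) = 1022.16 m
Minimum: J at 83.79 m.

J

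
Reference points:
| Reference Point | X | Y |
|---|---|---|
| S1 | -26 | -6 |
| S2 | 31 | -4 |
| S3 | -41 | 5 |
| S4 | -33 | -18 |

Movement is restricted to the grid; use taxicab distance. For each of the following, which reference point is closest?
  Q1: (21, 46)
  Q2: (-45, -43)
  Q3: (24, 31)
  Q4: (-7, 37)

Q1→S2; Q2→S4; Q3→S2; Q4→S1

Q1 at (21, 46):
  S1: 99
  S2: 60
  S3: 103
  S4: 118
  → nearest: S2 (60)
Q2 at (-45, -43):
  S1: 56
  S2: 115
  S3: 52
  S4: 37
  → nearest: S4 (37)
Q3 at (24, 31):
  S1: 87
  S2: 42
  S3: 91
  S4: 106
  → nearest: S2 (42)
Q4 at (-7, 37):
  S1: 62
  S2: 79
  S3: 66
  S4: 81
  → nearest: S1 (62)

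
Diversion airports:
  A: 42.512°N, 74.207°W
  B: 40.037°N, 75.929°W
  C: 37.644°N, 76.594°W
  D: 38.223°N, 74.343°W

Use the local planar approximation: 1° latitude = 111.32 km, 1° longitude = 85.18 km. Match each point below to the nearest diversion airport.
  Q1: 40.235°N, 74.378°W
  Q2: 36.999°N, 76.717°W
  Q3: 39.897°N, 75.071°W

Q1→B; Q2→C; Q3→B

Q1 at 40.235°N, 74.378°W:
  A: 253.894 km
  B: 133.940 km
  C: 344.705 km
  D: 223.996 km
  → nearest: B (133.940 km)
Q2 at 36.999°N, 76.717°W:
  A: 649.883 km
  B: 344.787 km
  C: 72.562 km
  D: 243.839 km
  → nearest: C (72.562 km)
Q3 at 39.897°N, 75.071°W:
  A: 300.261 km
  B: 74.728 km
  C: 282.369 km
  D: 196.396 km
  → nearest: B (74.728 km)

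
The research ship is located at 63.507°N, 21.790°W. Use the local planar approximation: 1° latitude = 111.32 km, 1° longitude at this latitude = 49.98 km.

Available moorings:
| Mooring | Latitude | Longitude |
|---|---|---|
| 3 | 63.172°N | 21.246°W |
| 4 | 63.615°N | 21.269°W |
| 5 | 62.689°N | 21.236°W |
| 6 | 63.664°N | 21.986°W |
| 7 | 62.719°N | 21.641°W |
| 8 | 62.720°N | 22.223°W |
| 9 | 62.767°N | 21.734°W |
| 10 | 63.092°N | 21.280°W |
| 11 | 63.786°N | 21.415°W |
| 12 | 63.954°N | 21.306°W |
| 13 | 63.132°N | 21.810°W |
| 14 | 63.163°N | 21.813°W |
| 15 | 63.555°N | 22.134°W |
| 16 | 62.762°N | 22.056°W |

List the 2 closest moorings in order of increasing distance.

Distances from 63.507°N, 21.790°W:
3: √((-0.335·111.32)² + (0.544·49.98)²) = √(1390.70818 + 739.24825) = 46.151 km
4: √((0.108·111.32)² + (0.521·49.98)²) = √(144.54195 + 678.05973) = 28.681 km
5: √((-0.818·111.32)² + (0.554·49.98)²) = √(8291.87989 + 766.67629) = 95.176 km
6: √((0.157·111.32)² + (-0.196·49.98)²) = √(305.45392 + 95.96318) = 20.035 km
7: √((-0.788·111.32)² + (0.149·49.98)²) = √(7694.82647 + 55.45811) = 88.036 km
8: √((-0.787·111.32)² + (-0.433·49.98)²) = √(7675.30885 + 468.34760) = 90.242 km
9: √((-0.740·111.32)² + (0.056·49.98)²) = √(6785.93718 + 7.83373) = 82.424 km
10: √((-0.415·111.32)² + (0.510·49.98)²) = √(2134.23672 + 649.72990) = 52.763 km
11: √((0.279·111.32)² + (0.375·49.98)²) = √(964.61676 + 351.28131) = 36.275 km
12: √((0.447·111.32)² + (0.484·49.98)²) = √(2476.06158 + 585.17158) = 55.328 km
13: √((-0.375·111.32)² + (-0.020·49.98)²) = √(1742.64502 + 0.99920) = 41.757 km
14: √((-0.344·111.32)² + (-0.023·49.98)²) = √(1466.43656 + 1.32144) = 38.311 km
15: √((0.048·111.32)² + (-0.344·49.98)²) = √(28.55150 + 295.60338) = 18.004 km
16: √((-0.745·111.32)² + (-0.266·49.98)²) = √(6877.94884 + 176.74852) = 83.992 km
Sorted: 15 (18.004 km) < 6 (20.035 km) < 4 (28.681 km) < 11 (36.275 km) < …

15, 6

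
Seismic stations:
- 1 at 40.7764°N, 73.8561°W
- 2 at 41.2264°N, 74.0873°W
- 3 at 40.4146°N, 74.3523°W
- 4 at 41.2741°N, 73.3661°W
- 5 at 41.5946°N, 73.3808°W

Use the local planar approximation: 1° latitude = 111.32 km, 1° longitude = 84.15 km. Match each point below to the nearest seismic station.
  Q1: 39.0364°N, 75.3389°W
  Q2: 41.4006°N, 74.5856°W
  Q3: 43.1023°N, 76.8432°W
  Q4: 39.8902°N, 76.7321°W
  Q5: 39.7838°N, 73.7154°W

Q1→3; Q2→2; Q3→2; Q4→3; Q5→3

Q1 at 39.0364°N, 75.3389°W:
  1: √((1.7400·111.32)² + (1.4828·84.15)²) = √(37518.450330 + 15569.454453) = 230.4081 km
  2: √((2.1900·111.32)² + (1.2516·84.15)²) = √(59433.954165 + 11092.753174) = 265.5686 km
  3: √((1.3782·111.32)² + (0.9866·84.15)²) = √(23538.071974 + 6892.717241) = 174.4442 km
  4: √((2.2377·111.32)² + (1.9728·84.15)²) = √(62051.190625 + 27559.691964) = 299.3508 km
  5: √((2.5582·111.32)² + (1.9581·84.15)²) = √(81098.978599 + 27150.508974) = 329.0129 km
  → nearest: 3 (174.4442 km)
Q2 at 41.4006°N, 74.5856°W:
  1: √((-0.6242·111.32)² + (0.7295·84.15)²) = √(4828.296414 + 3768.415948) = 92.7185 km
  2: √((-0.1742·111.32)² + (0.4983·84.15)²) = √(376.047492 + 1758.288011) = 46.1989 km
  3: √((-0.9860·111.32)² + (0.2333·84.15)²) = √(12047.591273 + 385.423081) = 111.5034 km
  4: √((-0.1265·111.32)² + (1.2195·84.15)²) = √(198.302161 + 10531.054248) = 103.5826 km
  5: √((0.1940·111.32)² + (1.2048·84.15)²) = √(466.390671 + 10278.699235) = 103.6585 km
  → nearest: 2 (46.1989 km)
Q3 at 43.1023°N, 76.8432°W:
  1: √((-2.3259·111.32)² + (2.9871·84.15)²) = √(67039.145915 + 63184.094265) = 360.8646 km
  2: √((-1.8759·111.32)² + (2.7559·84.15)²) = √(43607.959143 + 53781.777324) = 312.0733 km
  3: √((-2.6877·111.32)² + (2.4909·84.15)²) = √(89517.506805 + 43936.031397) = 365.3129 km
  4: √((-1.8282·111.32)² + (3.4771·84.15)²) = √(41418.446400 + 85613.569122) = 356.4155 km
  5: √((-1.5077·111.32)² + (3.4624·84.15)²) = √(28169.313620 + 84891.209012) = 336.2447 km
  → nearest: 2 (312.0733 km)
Q4 at 39.8902°N, 76.7321°W:
  1: √((0.8862·111.32)² + (2.8760·84.15)²) = √(9732.174486 + 58571.453837) = 261.3496 km
  2: √((1.3362·111.32)² + (2.6448·84.15)²) = √(22125.308258 + 49532.917990) = 267.6905 km
  3: √((0.5244·111.32)² + (2.3798·84.15)²) = √(3407.781660 + 40104.135688) = 208.5951 km
  4: √((1.3839·111.32)² + (3.3660·84.15)²) = √(23733.173492 + 80229.939351) = 322.4331 km
  5: √((1.7044·111.32)² + (3.3513·84.15)²) = √(35998.917898 + 79530.708921) = 339.8965 km
  → nearest: 3 (208.5951 km)
Q5 at 39.7838°N, 73.7154°W:
  1: √((0.9926·111.32)² + (-0.1407·84.15)²) = √(12209.417286 + 140.183350) = 111.1288 km
  2: √((1.4426·111.32)² + (-0.3719·84.15)²) = √(25789.222614 + 979.401122) = 163.6112 km
  3: √((0.6308·111.32)² + (-0.6369·84.15)²) = √(4930.940529 + 2872.438496) = 88.3367 km
  4: √((1.4903·111.32)² + (0.3493·84.15)²) = √(27522.875033 + 863.983427) = 168.4840 km
  5: √((1.8108·111.32)² + (0.3346·84.15)²) = √(40633.793292 + 792.793560) = 203.5352 km
  → nearest: 3 (88.3367 km)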